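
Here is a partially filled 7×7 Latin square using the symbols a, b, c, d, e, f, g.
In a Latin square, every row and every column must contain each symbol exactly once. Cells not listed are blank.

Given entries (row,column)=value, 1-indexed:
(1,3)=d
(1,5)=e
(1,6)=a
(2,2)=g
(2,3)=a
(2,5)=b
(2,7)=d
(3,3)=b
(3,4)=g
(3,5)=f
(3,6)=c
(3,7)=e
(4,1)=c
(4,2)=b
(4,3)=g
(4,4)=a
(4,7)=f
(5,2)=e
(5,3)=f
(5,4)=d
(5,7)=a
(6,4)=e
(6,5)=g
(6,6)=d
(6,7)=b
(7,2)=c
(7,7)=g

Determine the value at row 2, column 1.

Row 1, column 2: row 1 has {a, d, e} and column 2 has {b, c, e, g}, leaving only f.
Row 1, column 7: row 1 has {a, d, e, f} and column 7 has {a, b, d, e, f, g}, leaving only c.
Row 1, column 4: row 1 has {a, c, d, e, f} and column 4 has {a, d, e, g}, leaving only b.
Row 1, column 1: row 1 has {a, b, c, d, e, f} and column 1 has {c}, leaving only g.
Row 4, column 5: row 4 has {a, b, c, f, g} and column 5 has {b, e, f, g}, leaving only d.
Row 4, column 6: row 4 has {a, b, c, d, f, g} and column 6 has {a, c, d}, leaving only e.
Row 2, column 6: row 2 has {a, b, d, g} and column 6 has {a, c, d, e}, leaving only f.
Row 2 already has {a, b, d, f, g} and column 1 already has {c, g}, so row 2, column 1 must be e.

e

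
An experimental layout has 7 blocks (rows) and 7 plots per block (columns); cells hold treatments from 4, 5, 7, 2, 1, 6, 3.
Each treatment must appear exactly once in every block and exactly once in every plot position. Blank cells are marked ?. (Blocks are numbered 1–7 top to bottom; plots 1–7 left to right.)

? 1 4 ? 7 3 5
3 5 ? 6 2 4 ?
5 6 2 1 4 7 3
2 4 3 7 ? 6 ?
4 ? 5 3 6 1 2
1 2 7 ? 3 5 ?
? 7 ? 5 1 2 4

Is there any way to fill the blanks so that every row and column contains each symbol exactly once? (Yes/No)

No

Block 5, plot 2: block 5 together with plot 2 already contain {4, 5, 7, 2, 1, 6, 3} — every symbol — so nothing can go there. The grid has no valid completion.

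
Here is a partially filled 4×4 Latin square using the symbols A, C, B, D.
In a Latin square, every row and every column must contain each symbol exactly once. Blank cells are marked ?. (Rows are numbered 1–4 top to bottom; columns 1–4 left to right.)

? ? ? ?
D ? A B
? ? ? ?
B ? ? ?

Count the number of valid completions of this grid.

8

Row 1, column 1: eliminating its row and column leaves {A, C}.
Row 1, column 2: eliminating its row and column leaves {A, C, B, D}.
Row 1, column 3: eliminating its row and column leaves {C, B, D}.
Row 1, column 4: eliminating its row and column leaves {A, C, D}.
Row 2, column 2: eliminating its row and column leaves {C}.
Row 3, column 1: eliminating its row and column leaves {A, C}.
Row 3, column 2: eliminating its row and column leaves {A, C, B, D}.
Row 3, column 3: eliminating its row and column leaves {C, B, D}.
Row 3, column 4: eliminating its row and column leaves {A, C, D}.
Row 4, column 2: eliminating its row and column leaves {A, C, D}.
Row 4, column 3: eliminating its row and column leaves {C, D}.
Row 4, column 4: eliminating its row and column leaves {A, C, D}.
Enumerating the assignments across these blanks that avoid any row or column repeat gives 8 completions.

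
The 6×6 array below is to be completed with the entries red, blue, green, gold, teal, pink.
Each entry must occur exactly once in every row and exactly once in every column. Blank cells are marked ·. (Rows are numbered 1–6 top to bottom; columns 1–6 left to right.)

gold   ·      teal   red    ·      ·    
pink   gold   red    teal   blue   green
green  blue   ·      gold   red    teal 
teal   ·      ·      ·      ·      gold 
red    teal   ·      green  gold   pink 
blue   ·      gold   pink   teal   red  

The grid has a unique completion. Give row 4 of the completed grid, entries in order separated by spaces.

teal red green blue pink gold

Row 4, column 4: row 4 has {gold, teal} and column 4 has {red, green, gold, teal, pink}, leaving only blue.
Row 1, column 6: row 1 has {red, gold, teal} and column 6 has {red, green, gold, teal, pink}, leaving only blue.
Row 3, column 3: row 3 has {red, blue, green, gold, teal} and column 3 has {red, gold, teal}, leaving only pink.
Row 4, column 3: row 4 has {blue, gold, teal} and column 3 has {red, gold, teal, pink}, leaving only green.
Row 4, column 5: row 4 has {blue, green, gold, teal} and column 5 has {red, blue, gold, teal}, leaving only pink.
Row 4, column 2: row 4 has {blue, green, gold, teal, pink} and column 2 has {blue, gold, teal}, leaving only red.
So row 4 reads: teal red green blue pink gold.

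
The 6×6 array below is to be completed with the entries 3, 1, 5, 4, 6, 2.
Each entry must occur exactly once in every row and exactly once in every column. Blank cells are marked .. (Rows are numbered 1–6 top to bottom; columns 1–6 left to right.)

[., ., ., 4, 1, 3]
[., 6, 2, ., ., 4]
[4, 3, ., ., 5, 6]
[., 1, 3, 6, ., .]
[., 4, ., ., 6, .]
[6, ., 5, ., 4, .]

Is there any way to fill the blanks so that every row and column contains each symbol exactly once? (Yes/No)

No

Row 1, column 3: row 1 has {3, 1, 4} and column 3 has {3, 5, 2}, so it must be 6.
Row 2, column 5: row 2 has {4, 6, 2} and column 5 has {1, 5, 4, 6}, so it must be 3.
Row 3, column 3: row 3 has {3, 5, 4, 6} and column 3 has {3, 5, 6, 2}, so it must be 1.
Now row 5, column 3: row 5 together with column 3 already contain {3, 1, 5, 4, 6, 2} — every symbol — so nothing can go there. The grid has no valid completion.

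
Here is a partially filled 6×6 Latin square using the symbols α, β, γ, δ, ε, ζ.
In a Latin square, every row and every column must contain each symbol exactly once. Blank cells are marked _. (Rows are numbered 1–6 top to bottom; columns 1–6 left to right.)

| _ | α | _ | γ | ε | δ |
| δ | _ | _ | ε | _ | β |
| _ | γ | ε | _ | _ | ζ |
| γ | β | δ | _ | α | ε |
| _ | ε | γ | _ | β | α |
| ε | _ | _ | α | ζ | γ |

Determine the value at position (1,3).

Row 2, column 2: row 2 has {β, δ, ε} and column 2 has {α, β, γ, ε}, leaving only ζ.
Row 2, column 3: row 2 has {β, δ, ε, ζ} and column 3 has {γ, δ, ε}, leaving only α.
Row 2, column 5: row 2 has {α, β, δ, ε, ζ} and column 5 has {α, β, ε, ζ}, leaving only γ.
Row 3, column 5: row 3 has {γ, ε, ζ} and column 5 has {α, β, γ, ε, ζ}, leaving only δ.
Row 3, column 4: row 3 has {γ, δ, ε, ζ} and column 4 has {α, γ, ε}, leaving only β.
Row 3, column 1: row 3 has {β, γ, δ, ε, ζ} and column 1 has {γ, δ, ε}, leaving only α.
Row 4, column 4: row 4 has {α, β, γ, δ, ε} and column 4 has {α, β, γ, ε}, leaving only ζ.
Row 5, column 1: row 5 has {α, β, γ, ε} and column 1 has {α, γ, δ, ε}, leaving only ζ.
Row 1, column 1: row 1 has {α, γ, δ, ε} and column 1 has {α, γ, δ, ε, ζ}, leaving only β.
Row 1 already has {α, β, γ, δ, ε} and column 3 already has {α, γ, δ, ε}, so row 1, column 3 must be ζ.

ζ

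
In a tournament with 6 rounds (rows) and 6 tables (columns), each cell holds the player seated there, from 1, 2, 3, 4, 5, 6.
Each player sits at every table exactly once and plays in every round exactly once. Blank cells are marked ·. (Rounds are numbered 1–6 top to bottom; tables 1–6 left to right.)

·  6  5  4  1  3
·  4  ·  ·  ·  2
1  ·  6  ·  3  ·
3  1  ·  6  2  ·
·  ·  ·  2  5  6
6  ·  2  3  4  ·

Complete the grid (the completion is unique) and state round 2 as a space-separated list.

Round 2, table 1: round 2 has {2, 4} and table 1 has {1, 3, 6}, leaving only 5.
Round 2, table 4: round 2 has {2, 4, 5} and table 4 has {2, 3, 4, 6}, leaving only 1.
Round 2, table 3: round 2 has {1, 2, 4, 5} and table 3 has {2, 5, 6}, leaving only 3.
Round 2, table 5: round 2 has {1, 2, 3, 4, 5} and table 5 has {1, 2, 3, 4, 5}, leaving only 6.
So round 2 reads: 5 4 3 1 6 2.

5 4 3 1 6 2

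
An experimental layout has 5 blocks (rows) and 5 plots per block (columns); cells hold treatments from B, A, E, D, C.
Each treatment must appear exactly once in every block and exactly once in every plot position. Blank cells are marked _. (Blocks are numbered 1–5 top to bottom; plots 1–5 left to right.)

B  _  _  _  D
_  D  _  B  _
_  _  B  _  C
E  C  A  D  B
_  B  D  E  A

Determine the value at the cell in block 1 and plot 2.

Block 2, plot 5: block 2 has {B, D} and plot 5 has {B, A, D, C}, leaving only E.
Block 2, plot 3: block 2 has {B, E, D} and plot 3 has {B, A, D}, leaving only C.
Block 1, plot 3: block 1 has {B, D} and plot 3 has {B, A, D, C}, leaving only E.
Block 1 already has {B, E, D} and plot 2 already has {B, D, C}, so block 1, plot 2 must be A.

A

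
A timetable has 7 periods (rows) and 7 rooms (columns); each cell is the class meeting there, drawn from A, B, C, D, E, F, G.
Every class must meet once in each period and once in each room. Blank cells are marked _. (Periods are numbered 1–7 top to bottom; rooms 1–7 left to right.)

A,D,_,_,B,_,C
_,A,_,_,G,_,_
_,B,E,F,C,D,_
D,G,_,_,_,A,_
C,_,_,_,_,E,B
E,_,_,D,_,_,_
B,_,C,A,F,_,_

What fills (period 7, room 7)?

D

Period 2, room 1: period 2 has {A, G} and room 1 has {A, B, C, D, E}, leaving only F.
Period 3, room 1: period 3 has {B, C, D, E, F} and room 1 has {A, B, C, D, E, F}, leaving only G.
Period 3, room 7: period 3 has {B, C, D, E, F, G} and room 7 has {B, C}, leaving only A.
Period 4, room 5: period 4 has {A, D, G} and room 5 has {B, C, F, G}, leaving only E.
Period 4, room 7: period 4 has {A, D, E, G} and room 7 has {A, B, C}, leaving only F.
Period 4, room 3: period 4 has {A, D, E, F, G} and room 3 has {C, E}, leaving only B.
Period 2, room 3: period 2 has {A, F, G} and room 3 has {B, C, E}, leaving only D.
Period 2, room 7: period 2 has {A, D, F, G} and room 7 has {A, B, C, F}, leaving only E.
Period 4, room 4: period 4 has {A, B, D, E, F, G} and room 4 has {A, D, F}, leaving only C.
Period 2, room 4: period 2 has {A, D, E, F, G} and room 4 has {A, C, D, F}, leaving only B.
Period 2, room 6: period 2 has {A, B, D, E, F, G} and room 6 has {A, D, E}, leaving only C.
Period 5, room 2: period 5 has {B, C, E} and room 2 has {A, B, D, G}, leaving only F.
Period 5, room 4: period 5 has {B, C, E, F} and room 4 has {A, B, C, D, F}, leaving only G.
Period 1, room 4: period 1 has {A, B, C, D} and room 4 has {A, B, C, D, F, G}, leaving only E.
Period 5, room 3: period 5 has {B, C, E, F, G} and room 3 has {B, C, D, E}, leaving only A.
Period 5, room 5: period 5 has {A, B, C, E, F, G} and room 5 has {B, C, E, F, G}, leaving only D.
Period 6, room 2: period 6 has {D, E} and room 2 has {A, B, D, F, G}, leaving only C.
Period 6, room 5: period 6 has {C, D, E} and room 5 has {B, C, D, E, F, G}, leaving only A.
Period 6, room 7: period 6 has {A, C, D, E} and room 7 has {A, B, C, E, F}, leaving only G.
Period 7 already has {A, B, C, F} and room 7 already has {A, B, C, E, F, G}, so period 7, room 7 must be D.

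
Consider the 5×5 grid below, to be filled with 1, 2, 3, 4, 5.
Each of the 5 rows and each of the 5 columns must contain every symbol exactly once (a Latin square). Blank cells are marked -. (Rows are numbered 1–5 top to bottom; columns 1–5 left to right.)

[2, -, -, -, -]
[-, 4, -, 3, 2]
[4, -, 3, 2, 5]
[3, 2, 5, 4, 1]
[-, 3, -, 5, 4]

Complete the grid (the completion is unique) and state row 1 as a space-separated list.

Row 1, column 4: row 1 has {2} and column 4 has {2, 3, 4, 5}, leaving only 1.
Row 1, column 2: row 1 has {1, 2} and column 2 has {2, 3, 4}, leaving only 5.
Row 1, column 3: row 1 has {1, 2, 5} and column 3 has {3, 5}, leaving only 4.
Row 1, column 5: row 1 has {1, 2, 4, 5} and column 5 has {1, 2, 4, 5}, leaving only 3.
So row 1 reads: 2 5 4 1 3.

2 5 4 1 3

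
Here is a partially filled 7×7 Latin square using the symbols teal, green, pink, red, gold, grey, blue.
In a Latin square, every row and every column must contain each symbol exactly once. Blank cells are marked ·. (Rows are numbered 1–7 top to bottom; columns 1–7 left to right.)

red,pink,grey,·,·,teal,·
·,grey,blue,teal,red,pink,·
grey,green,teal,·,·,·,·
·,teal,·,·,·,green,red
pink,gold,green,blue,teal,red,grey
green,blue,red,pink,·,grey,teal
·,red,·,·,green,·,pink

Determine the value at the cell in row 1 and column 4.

green

Row 2, column 1: row 2 has {teal, pink, red, grey, blue} and column 1 has {green, pink, red, grey}, leaving only gold.
Row 2, column 7: row 2 has {teal, pink, red, gold, grey, blue} and column 7 has {teal, pink, red, grey}, leaving only green.
Row 4, column 1: row 4 has {teal, green, red} and column 1 has {green, pink, red, gold, grey}, leaving only blue.
Row 6, column 5: row 6 has {teal, green, pink, red, grey, blue} and column 5 has {teal, green, red}, leaving only gold.
Row 1, column 5: row 1 has {teal, pink, red, grey} and column 5 has {teal, green, red, gold}, leaving only blue.
Row 1, column 7: row 1 has {teal, pink, red, grey, blue} and column 7 has {teal, green, pink, red, grey}, leaving only gold.
Row 1 already has {teal, pink, red, gold, grey, blue} and column 4 already has {teal, pink, blue}, so row 1, column 4 must be green.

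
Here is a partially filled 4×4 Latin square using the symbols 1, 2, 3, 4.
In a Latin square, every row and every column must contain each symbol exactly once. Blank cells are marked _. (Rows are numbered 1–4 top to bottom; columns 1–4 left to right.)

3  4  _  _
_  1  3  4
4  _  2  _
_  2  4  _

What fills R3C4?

Row 1, column 3: row 1 has {3, 4} and column 3 has {2, 3, 4}, leaving only 1.
Row 1, column 4: row 1 has {1, 3, 4} and column 4 has {4}, leaving only 2.
Row 2, column 1: row 2 has {1, 3, 4} and column 1 has {3, 4}, leaving only 2.
Row 3, column 2: row 3 has {2, 4} and column 2 has {1, 2, 4}, leaving only 3.
Row 3 already has {2, 3, 4} and column 4 already has {2, 4}, so row 3, column 4 must be 1.

1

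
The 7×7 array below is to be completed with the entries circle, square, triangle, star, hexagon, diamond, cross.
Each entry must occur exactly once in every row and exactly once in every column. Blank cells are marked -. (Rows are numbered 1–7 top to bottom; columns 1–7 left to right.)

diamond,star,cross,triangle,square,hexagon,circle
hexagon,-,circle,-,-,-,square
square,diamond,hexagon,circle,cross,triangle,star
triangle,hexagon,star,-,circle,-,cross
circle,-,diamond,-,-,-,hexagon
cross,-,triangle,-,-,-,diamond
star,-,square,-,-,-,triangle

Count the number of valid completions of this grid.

Row 2, column 2: eliminating its row and column leaves {triangle, cross}.
Row 2, column 4: eliminating its row and column leaves {star, diamond, cross}.
Row 2, column 5: eliminating its row and column leaves {triangle, star, diamond}.
Row 2, column 6: eliminating its row and column leaves {star, diamond, cross}.
Row 4, column 4: eliminating its row and column leaves {square, diamond}.
Row 4, column 6: eliminating its row and column leaves {square, diamond}.
Row 5, column 2: eliminating its row and column leaves {square, triangle, cross}.
Row 5, column 4: eliminating its row and column leaves {square, star, cross}.
Row 5, column 5: eliminating its row and column leaves {triangle, star}.
Row 5, column 6: eliminating its row and column leaves {square, star, cross}.
Row 6, column 2: eliminating its row and column leaves {circle, square}.
Row 6, column 4: eliminating its row and column leaves {square, star, hexagon}.
Row 6, column 5: eliminating its row and column leaves {star, hexagon}.
Row 6, column 6: eliminating its row and column leaves {circle, square, star}.
Row 7, column 2: eliminating its row and column leaves {circle, cross}.
Row 7, column 4: eliminating its row and column leaves {hexagon, diamond, cross}.
Row 7, column 5: eliminating its row and column leaves {hexagon, diamond}.
Row 7, column 6: eliminating its row and column leaves {circle, diamond, cross}.
Enumerating the assignments across these blanks that avoid any row or column repeat gives 8 completions.

8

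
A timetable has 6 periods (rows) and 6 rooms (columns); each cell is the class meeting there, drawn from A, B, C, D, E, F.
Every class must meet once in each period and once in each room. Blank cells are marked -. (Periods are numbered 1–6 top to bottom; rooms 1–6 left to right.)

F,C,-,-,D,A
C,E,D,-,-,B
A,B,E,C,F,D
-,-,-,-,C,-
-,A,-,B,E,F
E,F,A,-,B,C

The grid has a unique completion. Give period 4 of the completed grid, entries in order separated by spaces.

Period 4, room 2: period 4 has {C} and room 2 has {A, B, C, E, F}, leaving only D.
Period 4, room 1: period 4 has {C, D} and room 1 has {A, C, E, F}, leaving only B.
Period 4, room 3: period 4 has {B, C, D} and room 3 has {A, D, E}, leaving only F.
Period 4, room 6: period 4 has {B, C, D, F} and room 6 has {A, B, C, D, F}, leaving only E.
Period 4, room 4: period 4 has {B, C, D, E, F} and room 4 has {B, C}, leaving only A.
So period 4 reads: B D F A C E.

B D F A C E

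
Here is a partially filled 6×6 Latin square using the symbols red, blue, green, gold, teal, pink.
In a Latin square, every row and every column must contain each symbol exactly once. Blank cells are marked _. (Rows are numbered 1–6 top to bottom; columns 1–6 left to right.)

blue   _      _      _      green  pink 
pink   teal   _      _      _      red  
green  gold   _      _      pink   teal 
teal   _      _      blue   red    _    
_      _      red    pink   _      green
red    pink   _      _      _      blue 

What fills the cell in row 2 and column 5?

blue

Row 1, column 2: row 1 has {blue, green, pink} and column 2 has {gold, teal, pink}, leaving only red.
Row 3, column 3: row 3 has {green, gold, teal, pink} and column 3 has {red}, leaving only blue.
Row 3, column 4: row 3 has {blue, green, gold, teal, pink} and column 4 has {blue, pink}, leaving only red.
Row 4, column 2: row 4 has {red, blue, teal} and column 2 has {red, gold, teal, pink}, leaving only green.
Row 4, column 6: row 4 has {red, blue, green, teal} and column 6 has {red, blue, green, teal, pink}, leaving only gold.
Row 4, column 3: row 4 has {red, blue, green, gold, teal} and column 3 has {red, blue}, leaving only pink.
Row 5, column 1: row 5 has {red, green, pink} and column 1 has {red, blue, green, teal, pink}, leaving only gold.
Row 5, column 2: row 5 has {red, green, gold, pink} and column 2 has {red, green, gold, teal, pink}, leaving only blue.
Row 5, column 5: row 5 has {red, blue, green, gold, pink} and column 5 has {red, green, pink}, leaving only teal.
Row 6, column 5: row 6 has {red, blue, pink} and column 5 has {red, green, teal, pink}, leaving only gold.
Row 2 already has {red, teal, pink} and column 5 already has {red, green, gold, teal, pink}, so row 2, column 5 must be blue.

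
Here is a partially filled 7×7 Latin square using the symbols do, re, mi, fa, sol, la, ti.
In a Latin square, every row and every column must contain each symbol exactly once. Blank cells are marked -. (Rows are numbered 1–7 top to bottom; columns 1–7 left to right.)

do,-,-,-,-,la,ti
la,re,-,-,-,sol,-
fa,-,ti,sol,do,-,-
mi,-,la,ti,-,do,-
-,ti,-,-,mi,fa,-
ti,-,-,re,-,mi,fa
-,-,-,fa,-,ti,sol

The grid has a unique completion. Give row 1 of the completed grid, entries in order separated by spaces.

do fa sol mi re la ti

Row 1, column 4: row 1 has {do, la, ti} and column 4 has {re, fa, sol, ti}, leaving only mi.
Row 2, column 4: row 2 has {re, sol, la} and column 4 has {re, mi, fa, sol, ti}, leaving only do.
Row 2, column 7: row 2 has {do, re, sol, la} and column 7 has {fa, sol, ti}, leaving only mi.
Row 2, column 3: row 2 has {do, re, mi, sol, la} and column 3 has {la, ti}, leaving only fa.
Row 2, column 5: row 2 has {do, re, mi, fa, sol, la} and column 5 has {do, mi}, leaving only ti.
Row 3, column 6: row 3 has {do, fa, sol, ti} and column 6 has {do, mi, fa, sol, la, ti}, leaving only re.
Row 3, column 7: row 3 has {do, re, fa, sol, ti} and column 7 has {mi, fa, sol, ti}, leaving only la.
Row 3, column 2: row 3 has {do, re, fa, sol, la, ti} and column 2 has {re, ti}, leaving only mi.
Row 4, column 7: row 4 has {do, mi, la, ti} and column 7 has {mi, fa, sol, la, ti}, leaving only re.
Row 5, column 4: row 5 has {mi, fa, ti} and column 4 has {do, re, mi, fa, sol, ti}, leaving only la.
Row 5, column 7: row 5 has {mi, fa, la, ti} and column 7 has {re, mi, fa, sol, la, ti}, leaving only do.
Row 7, column 1: row 7 has {fa, sol, ti} and column 1 has {do, mi, fa, la, ti}, leaving only re.
Row 5, column 1: row 5 has {do, mi, fa, la, ti} and column 1 has {do, re, mi, fa, la, ti}, leaving only sol.
Row 5, column 3: row 5 has {do, mi, fa, sol, la, ti} and column 3 has {fa, la, ti}, leaving only re.
Row 1, column 3: row 1 has {do, mi, la, ti} and column 3 has {re, fa, la, ti}, leaving only sol.
Row 1, column 2: row 1 has {do, mi, sol, la, ti} and column 2 has {re, mi, ti}, leaving only fa.
Row 1, column 5: row 1 has {do, mi, fa, sol, la, ti} and column 5 has {do, mi, ti}, leaving only re.
So row 1 reads: do fa sol mi re la ti.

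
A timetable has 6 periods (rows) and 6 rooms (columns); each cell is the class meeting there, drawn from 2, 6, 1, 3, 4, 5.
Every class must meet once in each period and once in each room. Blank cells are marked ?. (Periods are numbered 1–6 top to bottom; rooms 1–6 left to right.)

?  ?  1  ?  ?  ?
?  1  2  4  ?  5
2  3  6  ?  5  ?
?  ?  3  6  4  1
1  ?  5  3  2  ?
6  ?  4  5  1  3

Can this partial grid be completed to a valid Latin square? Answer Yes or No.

Period 1, room 4: period 1 has {1} and room 4 has {6, 3, 4, 5}, so it must be 2.
Period 2, room 1: period 2 has {2, 1, 4, 5} and room 1 has {2, 6, 1}, so it must be 3.
Period 2, room 5: period 2 has {2, 1, 3, 4, 5} and room 5 has {2, 1, 4, 5}, so it must be 6.
Period 1, room 5: period 1 has {2, 1} and room 5 has {2, 6, 1, 4, 5}, so it must be 3.
Period 3, room 4: period 3 has {2, 6, 3, 5} and room 4 has {2, 6, 3, 4, 5}, so it must be 1.
Period 3, room 6: period 3 has {2, 6, 1, 3, 5} and room 6 has {1, 3, 5}, so it must be 4.
Period 1, room 6: period 1 has {2, 1, 3} and room 6 has {1, 3, 4, 5}, so it must be 6.
Now period 5, room 6: period 5 together with room 6 already contain {2, 6, 1, 3, 4, 5} — every symbol — so nothing can go there. The grid has no valid completion.

No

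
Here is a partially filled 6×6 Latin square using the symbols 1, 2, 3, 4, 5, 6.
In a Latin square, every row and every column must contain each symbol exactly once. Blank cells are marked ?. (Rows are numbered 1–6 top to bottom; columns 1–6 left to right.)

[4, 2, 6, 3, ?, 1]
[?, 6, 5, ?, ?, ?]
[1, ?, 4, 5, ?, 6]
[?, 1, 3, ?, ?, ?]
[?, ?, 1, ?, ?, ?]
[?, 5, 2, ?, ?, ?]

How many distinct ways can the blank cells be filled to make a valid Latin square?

10

Row 1, column 5: eliminating its row and column leaves {5}.
Row 2, column 1: eliminating its row and column leaves {2, 3}.
Row 2, column 4: eliminating its row and column leaves {1, 2, 4}.
Row 2, column 5: eliminating its row and column leaves {1, 2, 3, 4}.
Row 2, column 6: eliminating its row and column leaves {2, 3, 4}.
Row 3, column 2: eliminating its row and column leaves {3}.
Row 3, column 5: eliminating its row and column leaves {2, 3}.
Row 4, column 1: eliminating its row and column leaves {2, 5, 6}.
Row 4, column 4: eliminating its row and column leaves {2, 4, 6}.
Row 4, column 5: eliminating its row and column leaves {2, 4, 5, 6}.
Row 4, column 6: eliminating its row and column leaves {2, 4, 5}.
Row 5, column 1: eliminating its row and column leaves {2, 3, 5, 6}.
Row 5, column 2: eliminating its row and column leaves {3, 4}.
Row 5, column 4: eliminating its row and column leaves {2, 4, 6}.
Row 5, column 5: eliminating its row and column leaves {2, 3, 4, 5, 6}.
Row 5, column 6: eliminating its row and column leaves {2, 3, 4, 5}.
Row 6, column 1: eliminating its row and column leaves {3, 6}.
Row 6, column 4: eliminating its row and column leaves {1, 4, 6}.
Row 6, column 5: eliminating its row and column leaves {1, 3, 4, 6}.
Row 6, column 6: eliminating its row and column leaves {3, 4}.
Enumerating the assignments across these blanks that avoid any row or column repeat gives 10 completions.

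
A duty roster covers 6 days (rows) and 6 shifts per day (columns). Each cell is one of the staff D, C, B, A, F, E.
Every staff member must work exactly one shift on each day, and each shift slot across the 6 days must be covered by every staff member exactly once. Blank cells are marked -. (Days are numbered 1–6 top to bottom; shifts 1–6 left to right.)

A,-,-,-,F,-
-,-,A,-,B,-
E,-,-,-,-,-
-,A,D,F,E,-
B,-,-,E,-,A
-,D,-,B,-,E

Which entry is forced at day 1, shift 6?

C

Day 4, shift 1: day 4 has {D, A, F, E} and shift 1 has {B, A, E}, leaving only C.
Day 4, shift 6: day 4 has {D, C, A, F, E} and shift 6 has {A, E}, leaving only B.
Day 6, shift 1: day 6 has {D, B, E} and shift 1 has {C, B, A, E}, leaving only F.
Day 2, shift 1: day 2 has {B, A} and shift 1 has {C, B, A, F, E}, leaving only D.
Day 2, shift 4: day 2 has {D, B, A} and shift 4 has {B, F, E}, leaving only C.
Day 1, shift 4: day 1 has {A, F} and shift 4 has {C, B, F, E}, leaving only D.
Day 1 already has {D, A, F} and shift 6 already has {B, A, E}, so day 1, shift 6 must be C.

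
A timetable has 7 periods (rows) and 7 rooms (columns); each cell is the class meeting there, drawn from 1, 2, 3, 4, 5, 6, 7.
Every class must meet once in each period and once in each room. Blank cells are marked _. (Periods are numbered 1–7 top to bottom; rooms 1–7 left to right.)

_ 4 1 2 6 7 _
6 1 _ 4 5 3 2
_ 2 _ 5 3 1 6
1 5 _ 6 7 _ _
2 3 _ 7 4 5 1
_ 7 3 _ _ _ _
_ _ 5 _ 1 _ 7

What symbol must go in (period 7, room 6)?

Period 2, room 3: period 2 has {1, 2, 3, 4, 5, 6} and room 3 has {1, 3, 5}, leaving only 7.
Period 3, room 3: period 3 has {1, 2, 3, 5, 6} and room 3 has {1, 3, 5, 7}, leaving only 4.
Period 3, room 1: period 3 has {1, 2, 3, 4, 5, 6} and room 1 has {1, 2, 6}, leaving only 7.
Period 4, room 3: period 4 has {1, 5, 6, 7} and room 3 has {1, 3, 4, 5, 7}, leaving only 2.
Period 4, room 6: period 4 has {1, 2, 5, 6, 7} and room 6 has {1, 3, 5, 7}, leaving only 4.
Period 4, room 7: period 4 has {1, 2, 4, 5, 6, 7} and room 7 has {1, 2, 6, 7}, leaving only 3.
Period 1, room 7: period 1 has {1, 2, 4, 6, 7} and room 7 has {1, 2, 3, 6, 7}, leaving only 5.
Period 1, room 1: period 1 has {1, 2, 4, 5, 6, 7} and room 1 has {1, 2, 6, 7}, leaving only 3.
Period 5, room 3: period 5 has {1, 2, 3, 4, 5, 7} and room 3 has {1, 2, 3, 4, 5, 7}, leaving only 6.
Period 6, room 4: period 6 has {3, 7} and room 4 has {2, 4, 5, 6, 7}, leaving only 1.
Period 6, room 5: period 6 has {1, 3, 7} and room 5 has {1, 3, 4, 5, 6, 7}, leaving only 2.
Period 6, room 6: period 6 has {1, 2, 3, 7} and room 6 has {1, 3, 4, 5, 7}, leaving only 6.
Period 7 already has {1, 5, 7} and room 6 already has {1, 3, 4, 5, 6, 7}, so period 7, room 6 must be 2.

2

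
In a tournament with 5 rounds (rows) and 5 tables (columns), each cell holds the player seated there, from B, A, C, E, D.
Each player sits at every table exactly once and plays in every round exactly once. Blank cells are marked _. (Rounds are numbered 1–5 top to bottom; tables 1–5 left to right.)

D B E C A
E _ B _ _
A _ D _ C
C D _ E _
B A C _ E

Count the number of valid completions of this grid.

1

Round 2, table 2: eliminating its round and table leaves {C}.
Round 2, table 4: eliminating its round and table leaves {A, D}.
Round 2, table 5: eliminating its round and table leaves {D}.
Round 3, table 2: eliminating its round and table leaves {E}.
Round 3, table 4: eliminating its round and table leaves {B}.
Round 4, table 3: eliminating its round and table leaves {A}.
Round 4, table 5: eliminating its round and table leaves {B}.
Round 5, table 4: eliminating its round and table leaves {D}.
Only one assignment across all blanks avoids any round or table repeat, giving 1 completion.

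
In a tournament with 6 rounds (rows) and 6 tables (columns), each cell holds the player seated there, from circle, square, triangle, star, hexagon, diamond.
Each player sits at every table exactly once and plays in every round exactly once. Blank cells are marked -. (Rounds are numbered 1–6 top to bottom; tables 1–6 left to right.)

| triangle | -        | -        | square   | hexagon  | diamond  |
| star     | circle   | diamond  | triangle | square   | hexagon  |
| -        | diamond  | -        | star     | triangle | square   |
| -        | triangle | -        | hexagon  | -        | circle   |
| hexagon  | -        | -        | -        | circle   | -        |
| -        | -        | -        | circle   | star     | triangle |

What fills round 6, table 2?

Round 1, table 2: round 1 has {square, triangle, hexagon, diamond} and table 2 has {circle, triangle, diamond}, leaving only star.
Round 1, table 3: round 1 has {square, triangle, star, hexagon, diamond} and table 3 has {diamond}, leaving only circle.
Round 3, table 1: round 3 has {square, triangle, star, diamond} and table 1 has {triangle, star, hexagon}, leaving only circle.
Round 3, table 3: round 3 has {circle, square, triangle, star, diamond} and table 3 has {circle, diamond}, leaving only hexagon.
Round 4, table 5: round 4 has {circle, triangle, hexagon} and table 5 has {circle, square, triangle, star, hexagon}, leaving only diamond.
Round 4, table 1: round 4 has {circle, triangle, hexagon, diamond} and table 1 has {circle, triangle, star, hexagon}, leaving only square.
Round 4, table 3: round 4 has {circle, square, triangle, hexagon, diamond} and table 3 has {circle, hexagon, diamond}, leaving only star.
Round 5, table 2: round 5 has {circle, hexagon} and table 2 has {circle, triangle, star, diamond}, leaving only square.
Round 6 already has {circle, triangle, star} and table 2 already has {circle, square, triangle, star, diamond}, so round 6, table 2 must be hexagon.

hexagon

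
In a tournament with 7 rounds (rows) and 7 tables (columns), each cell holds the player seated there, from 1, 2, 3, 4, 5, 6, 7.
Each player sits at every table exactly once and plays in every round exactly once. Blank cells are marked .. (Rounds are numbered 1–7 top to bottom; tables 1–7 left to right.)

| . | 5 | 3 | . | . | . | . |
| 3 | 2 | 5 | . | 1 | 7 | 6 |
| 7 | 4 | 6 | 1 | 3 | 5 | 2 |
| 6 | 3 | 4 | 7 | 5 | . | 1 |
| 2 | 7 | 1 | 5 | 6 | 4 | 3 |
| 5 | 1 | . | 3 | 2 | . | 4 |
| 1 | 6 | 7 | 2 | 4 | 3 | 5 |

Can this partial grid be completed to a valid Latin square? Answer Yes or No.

Round 6, table 3: round 6 together with table 3 already contain {1, 2, 3, 4, 5, 6, 7} — every symbol — so nothing can go there. The grid has no valid completion.

No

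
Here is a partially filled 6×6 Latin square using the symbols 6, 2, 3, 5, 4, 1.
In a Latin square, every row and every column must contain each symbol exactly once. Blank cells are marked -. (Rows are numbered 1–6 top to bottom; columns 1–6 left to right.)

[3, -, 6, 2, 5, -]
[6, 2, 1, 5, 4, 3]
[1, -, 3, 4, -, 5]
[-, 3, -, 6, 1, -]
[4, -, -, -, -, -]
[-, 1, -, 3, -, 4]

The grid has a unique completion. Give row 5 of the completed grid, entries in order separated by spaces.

Row 5, column 4: row 5 has {4} and column 4 has {6, 2, 3, 5, 4}, leaving only 1.
Row 1, column 2: row 1 has {6, 2, 3, 5} and column 2 has {2, 3, 1}, leaving only 4.
Row 1, column 6: row 1 has {6, 2, 3, 5, 4} and column 6 has {3, 5, 4}, leaving only 1.
Row 3, column 2: row 3 has {3, 5, 4, 1} and column 2 has {2, 3, 4, 1}, leaving only 6.
Row 5, column 2: row 5 has {4, 1} and column 2 has {6, 2, 3, 4, 1}, leaving only 5.
Row 5, column 3: row 5 has {5, 4, 1} and column 3 has {6, 3, 1}, leaving only 2.
Row 5, column 6: row 5 has {2, 5, 4, 1} and column 6 has {3, 5, 4, 1}, leaving only 6.
Row 5, column 5: row 5 has {6, 2, 5, 4, 1} and column 5 has {5, 4, 1}, leaving only 3.
So row 5 reads: 4 5 2 1 3 6.

4 5 2 1 3 6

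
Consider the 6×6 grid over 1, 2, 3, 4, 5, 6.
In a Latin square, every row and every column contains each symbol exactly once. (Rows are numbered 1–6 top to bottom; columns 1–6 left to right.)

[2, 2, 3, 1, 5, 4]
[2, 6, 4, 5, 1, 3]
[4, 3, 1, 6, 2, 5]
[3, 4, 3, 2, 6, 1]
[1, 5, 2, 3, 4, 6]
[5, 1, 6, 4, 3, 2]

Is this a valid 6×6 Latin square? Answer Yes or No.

Row 4 contains 3 twice (at columns 1 and 3); row 1 is also not a permutation.

No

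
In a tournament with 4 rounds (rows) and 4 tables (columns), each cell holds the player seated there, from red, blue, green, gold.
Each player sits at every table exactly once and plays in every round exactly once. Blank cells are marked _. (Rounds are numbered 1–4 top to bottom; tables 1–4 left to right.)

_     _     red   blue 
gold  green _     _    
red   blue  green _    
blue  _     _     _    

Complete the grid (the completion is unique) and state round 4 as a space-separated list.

blue red gold green

Round 4, table 3: round 4 has {blue} and table 3 has {red, green}, leaving only gold.
Round 4, table 2: round 4 has {blue, gold} and table 2 has {blue, green}, leaving only red.
Round 4, table 4: round 4 has {red, blue, gold} and table 4 has {blue}, leaving only green.
So round 4 reads: blue red gold green.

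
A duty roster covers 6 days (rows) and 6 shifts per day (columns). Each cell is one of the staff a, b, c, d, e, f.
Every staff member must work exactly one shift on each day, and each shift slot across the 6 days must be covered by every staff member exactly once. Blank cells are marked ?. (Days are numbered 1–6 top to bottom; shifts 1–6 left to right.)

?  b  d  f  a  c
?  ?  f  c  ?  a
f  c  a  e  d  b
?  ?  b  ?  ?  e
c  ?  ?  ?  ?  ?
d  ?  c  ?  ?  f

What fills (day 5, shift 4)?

b

Day 1, shift 1: day 1 has {a, b, c, d, f} and shift 1 has {c, d, f}, leaving only e.
Day 2, shift 1: day 2 has {a, c, f} and shift 1 has {c, d, e, f}, leaving only b.
Day 2, shift 5: day 2 has {a, b, c, f} and shift 5 has {a, d}, leaving only e.
Day 2, shift 2: day 2 has {a, b, c, e, f} and shift 2 has {b, c}, leaving only d.
Day 4, shift 1: day 4 has {b, e} and shift 1 has {b, c, d, e, f}, leaving only a.
Day 4, shift 2: day 4 has {a, b, e} and shift 2 has {b, c, d}, leaving only f.
Day 4, shift 4: day 4 has {a, b, e, f} and shift 4 has {c, e, f}, leaving only d.
Day 4, shift 5: day 4 has {a, b, d, e, f} and shift 5 has {a, d, e}, leaving only c.
Day 5, shift 3: day 5 has {c} and shift 3 has {a, b, c, d, f}, leaving only e.
Day 5, shift 2: day 5 has {c, e} and shift 2 has {b, c, d, f}, leaving only a.
Day 5 already has {a, c, e} and shift 4 already has {c, d, e, f}, so day 5, shift 4 must be b.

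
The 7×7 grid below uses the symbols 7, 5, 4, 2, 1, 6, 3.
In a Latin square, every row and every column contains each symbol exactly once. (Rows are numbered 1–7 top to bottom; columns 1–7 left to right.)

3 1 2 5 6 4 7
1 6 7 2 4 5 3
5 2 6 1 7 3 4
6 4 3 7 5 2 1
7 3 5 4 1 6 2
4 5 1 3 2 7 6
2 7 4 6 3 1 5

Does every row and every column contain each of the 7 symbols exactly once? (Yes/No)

Yes

Each row is a permutation of the 7 symbols, and so is each column.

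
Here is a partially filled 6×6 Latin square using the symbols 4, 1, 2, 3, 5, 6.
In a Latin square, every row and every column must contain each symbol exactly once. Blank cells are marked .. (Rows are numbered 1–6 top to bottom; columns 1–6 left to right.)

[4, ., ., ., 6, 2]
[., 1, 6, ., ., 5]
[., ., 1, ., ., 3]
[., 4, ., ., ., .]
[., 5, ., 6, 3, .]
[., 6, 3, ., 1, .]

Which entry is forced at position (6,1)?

5

Row 1, column 2: row 1 has {4, 2, 6} and column 2 has {4, 1, 5, 6}, leaving only 3.
Row 1, column 3: row 1 has {4, 2, 3, 6} and column 3 has {1, 3, 6}, leaving only 5.
Row 1, column 4: row 1 has {4, 2, 3, 5, 6} and column 4 has {6}, leaving only 1.
Row 3, column 2: row 3 has {1, 3} and column 2 has {4, 1, 3, 5, 6}, leaving only 2.
Row 4, column 3: row 4 has {4} and column 3 has {1, 3, 5, 6}, leaving only 2.
Row 4, column 5: row 4 has {4, 2} and column 5 has {1, 3, 6}, leaving only 5.
Row 3, column 5: row 3 has {1, 2, 3} and column 5 has {1, 3, 5, 6}, leaving only 4.
Row 2, column 5: row 2 has {1, 5, 6} and column 5 has {4, 1, 3, 5, 6}, leaving only 2.
Row 2, column 1: row 2 has {1, 2, 5, 6} and column 1 has {4}, leaving only 3.
Row 2, column 4: row 2 has {1, 2, 3, 5, 6} and column 4 has {1, 6}, leaving only 4.
Row 3, column 4: row 3 has {4, 1, 2, 3} and column 4 has {4, 1, 6}, leaving only 5.
Row 3, column 1: row 3 has {4, 1, 2, 3, 5} and column 1 has {4, 3}, leaving only 6.
Row 4, column 1: row 4 has {4, 2, 5} and column 1 has {4, 3, 6}, leaving only 1.
Row 4, column 4: row 4 has {4, 1, 2, 5} and column 4 has {4, 1, 5, 6}, leaving only 3.
Row 4, column 6: row 4 has {4, 1, 2, 3, 5} and column 6 has {2, 3, 5}, leaving only 6.
Row 5, column 1: row 5 has {3, 5, 6} and column 1 has {4, 1, 3, 6}, leaving only 2.
Row 6 already has {1, 3, 6} and column 1 already has {4, 1, 2, 3, 6}, so row 6, column 1 must be 5.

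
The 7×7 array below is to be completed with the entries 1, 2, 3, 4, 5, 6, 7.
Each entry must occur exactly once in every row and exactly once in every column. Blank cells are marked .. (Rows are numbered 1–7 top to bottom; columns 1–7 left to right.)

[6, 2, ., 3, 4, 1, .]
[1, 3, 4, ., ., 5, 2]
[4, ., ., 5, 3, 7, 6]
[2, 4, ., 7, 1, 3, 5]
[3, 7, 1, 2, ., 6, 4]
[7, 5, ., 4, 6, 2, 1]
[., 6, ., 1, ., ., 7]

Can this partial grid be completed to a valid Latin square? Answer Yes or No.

No

Row 1, column 7: row 1 together with column 7 already contain {1, 2, 3, 4, 5, 6, 7} — every symbol — so nothing can go there. The grid has no valid completion.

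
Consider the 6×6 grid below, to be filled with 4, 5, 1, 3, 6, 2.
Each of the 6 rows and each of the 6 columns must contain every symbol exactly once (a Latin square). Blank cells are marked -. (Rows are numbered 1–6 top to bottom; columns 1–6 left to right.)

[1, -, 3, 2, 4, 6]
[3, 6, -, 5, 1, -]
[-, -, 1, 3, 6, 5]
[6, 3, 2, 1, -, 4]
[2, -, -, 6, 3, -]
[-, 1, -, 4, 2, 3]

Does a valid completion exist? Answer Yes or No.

Yes

No row or column among the givens repeats a symbol, and propagating forced cells runs into no contradiction.
One valid completion exists (for instance, 1 5 3 2 4 6 / 3 6 4 5 1 2 / 4 2 1 3 6 5 / 6 3 2 1 5 4 / 2 4 5 6 3 1 / 5 1 6 4 2 3).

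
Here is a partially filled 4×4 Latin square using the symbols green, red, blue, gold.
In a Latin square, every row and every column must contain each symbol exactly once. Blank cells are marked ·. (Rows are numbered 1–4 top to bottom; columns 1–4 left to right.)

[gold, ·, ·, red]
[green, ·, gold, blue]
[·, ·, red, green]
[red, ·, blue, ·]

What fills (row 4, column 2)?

Row 1, column 3: row 1 has {red, gold} and column 3 has {red, blue, gold}, leaving only green.
Row 1, column 2: row 1 has {green, red, gold} and column 2 has {}, leaving only blue.
Row 2, column 2: row 2 has {green, blue, gold} and column 2 has {blue}, leaving only red.
Row 3, column 1: row 3 has {green, red} and column 1 has {green, red, gold}, leaving only blue.
Row 3, column 2: row 3 has {green, red, blue} and column 2 has {red, blue}, leaving only gold.
Row 4 already has {red, blue} and column 2 already has {red, blue, gold}, so row 4, column 2 must be green.

green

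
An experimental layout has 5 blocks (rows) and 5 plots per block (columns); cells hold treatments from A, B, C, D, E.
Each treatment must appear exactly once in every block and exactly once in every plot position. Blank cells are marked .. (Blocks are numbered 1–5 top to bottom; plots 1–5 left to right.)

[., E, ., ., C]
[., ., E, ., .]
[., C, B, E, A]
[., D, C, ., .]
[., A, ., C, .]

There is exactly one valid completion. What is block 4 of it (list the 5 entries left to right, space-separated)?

Block 2, plot 2: block 2 has {E} and plot 2 has {A, C, D, E}, leaving only B.
Block 2, plot 5: block 2 has {B, E} and plot 5 has {A, C}, leaving only D.
Block 2, plot 4: block 2 has {B, D, E} and plot 4 has {C, E}, leaving only A.
Block 4, plot 4: block 4 has {C, D} and plot 4 has {A, C, E}, leaving only B.
Block 4, plot 5: block 4 has {B, C, D} and plot 5 has {A, C, D}, leaving only E.
Block 4, plot 1: block 4 has {B, C, D, E} and plot 1 has {}, leaving only A.
So block 4 reads: A D C B E.

A D C B E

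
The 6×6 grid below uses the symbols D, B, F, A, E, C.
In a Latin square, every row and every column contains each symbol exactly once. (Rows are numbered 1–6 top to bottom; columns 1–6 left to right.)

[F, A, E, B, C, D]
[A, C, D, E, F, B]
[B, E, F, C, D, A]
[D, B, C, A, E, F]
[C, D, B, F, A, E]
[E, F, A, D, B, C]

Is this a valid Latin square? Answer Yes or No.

Each row is a permutation of the 6 symbols, and so is each column.

Yes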